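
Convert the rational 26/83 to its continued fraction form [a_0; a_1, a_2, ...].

[0; 3, 5, 5]

Run the Euclidean algorithm on 26 and 83; the successive quotients are the partial quotients a_0, a_1, ... (each step inverts the fractional part left over by the previous one):
  26 = 0*83 + 26, so a_0 = 0.
  83 = 3*26 + 5, so a_1 = 3.
  26 = 5*5 + 1, so a_2 = 5.
  5 = 5*1 + 0, so a_3 = 5.
The remainder reaches 0 after 4 divisions, so the expansion has 4 partial quotients, read off in order.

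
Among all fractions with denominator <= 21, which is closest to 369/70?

58/11

Expand x = 369/70 as a continued fraction with the Euclidean algorithm:
  369 = 5*70 + 19, so a_0 = 5.
  70 = 3*19 + 13, so a_1 = 3.
  19 = 1*13 + 6, so a_2 = 1.
  13 = 2*6 + 1, so a_3 = 2.
  6 = 6*1 + 0, so a_4 = 6.
so x = [5; 3, 1, 2, 6].
Convergents (p_i = a_i*p_{i-1} + p_{i-2}, q_i = a_i*q_{i-1} + q_{i-2} with p_{-2}=0, p_{-1}=1, q_{-2}=1, q_{-1}=0), until the denominator exceeds 21:
  i=0: a_0=5, p_0 = 5*1 + 0 = 5, q_0 = 5*0 + 1 = 1.
  i=1: a_1=3, p_1 = 3*5 + 1 = 16, q_1 = 3*1 + 0 = 3.
  i=2: a_2=1, p_2 = 1*16 + 5 = 21, q_2 = 1*3 + 1 = 4.
  i=3: a_3=2, p_3 = 2*21 + 16 = 58, q_3 = 2*4 + 3 = 11.
  i=4: a_4=6, p_4 = 6*58 + 21 = 369, q_4 = 6*11 + 4 = 70.
q_4 = 70 > 21, so the last convergent with denominator <= 21 is p_3/q_3 = 58/11.
The closest fraction with denominator <= 21 is either p_3/q_3 or the intermediate fraction (k*p_3 + p_2)/(k*q_3 + q_2) with the largest k >= 1 whose denominator stays <= 21; these approach x as k grows, and every other convergent or intermediate fraction in range is farther away.
Largest k: floor((21 - q_2)/q_3) = floor((21 - 4)/11) = 1.
That gives (1*58 + 21)/(1*11 + 4) = 79/15.
Compare the errors: |x - 58/11| = |369*11 - 58*70|/(70*11) = 1/770, and |x - 79/15| = |369*15 - 79*70|/(70*15) = 5/1050.
Cross-multiplying, 1*1050 = 1050 < 3850 = 5*770, so 1/770 is smaller: the convergent 58/11 is closer to x than 79/15.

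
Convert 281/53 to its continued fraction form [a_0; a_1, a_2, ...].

Run the Euclidean algorithm on 281 and 53; the successive quotients are the partial quotients a_0, a_1, ... (each step inverts the fractional part left over by the previous one):
  281 = 5*53 + 16, so a_0 = 5.
  53 = 3*16 + 5, so a_1 = 3.
  16 = 3*5 + 1, so a_2 = 3.
  5 = 5*1 + 0, so a_3 = 5.
The remainder reaches 0 after 4 divisions, so the expansion has 4 partial quotients, read off in order.

[5; 3, 3, 5]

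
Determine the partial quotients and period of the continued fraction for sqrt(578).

Write x_i = (sqrt(578) + m_i)/d_i with (m_0, d_0) = (0, 1). a_0 = floor(sqrt(578)) = 24, since 24^2 = 576 <= 578 < 625 = 25^2.
Iterate m_{i+1} = d_i*a_i - m_i, d_{i+1} = (578 - m_{i+1}^2)/d_i, a_{i+1} = floor((a_0 + m_{i+1})/d_{i+1}):
  m_1 = 1*24 - 0 = 24, d_1 = (578 - 24^2)/1 = 2/1 = 2, a_1 = floor((24 + 24)/2) = 24.
  m_2 = 2*24 - 24 = 24, d_2 = (578 - 24^2)/2 = 2/2 = 1, a_2 = floor((24 + 24)/1) = 48.
  m_3 = 1*48 - 24 = 24, d_3 = (578 - 24^2)/1 = 2/1 = 2: (m_3, d_3) = (m_1, d_1) = (24, 2), so from here the quotients repeat a_1, a_2; the period length is 2.
Hence the expansion of sqrt(578) is a_0 = 24 followed by the repeating block 24, 48 (period 2).

[24; (24, 48)]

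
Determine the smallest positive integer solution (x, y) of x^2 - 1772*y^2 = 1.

(x, y) = (390727, 9282)

First expand sqrt(1772) as a continued fraction. With x_i = (sqrt(1772) + m_i)/d_i and (m_0, d_0) = (0, 1): a_0 = floor(sqrt(1772)) = 42, since 42^2 = 1764 <= 1772 < 1849 = 43^2.
Iterate m_{i+1} = d_i*a_i - m_i, d_{i+1} = (1772 - m_{i+1}^2)/d_i, a_{i+1} = floor((a_0 + m_{i+1})/d_{i+1}):
  m_1 = 1*42 - 0 = 42, d_1 = (1772 - 42^2)/1 = 8/1 = 8, a_1 = floor((42 + 42)/8) = 10.
  m_2 = 8*10 - 42 = 38, d_2 = (1772 - 38^2)/8 = 328/8 = 41, a_2 = floor((42 + 38)/41) = 1.
  m_3 = 41*1 - 38 = 3, d_3 = (1772 - 3^2)/41 = 1763/41 = 43, a_3 = floor((42 + 3)/43) = 1.
  m_4 = 43*1 - 3 = 40, d_4 = (1772 - 40^2)/43 = 172/43 = 4, a_4 = floor((42 + 40)/4) = 20.
  m_5 = 4*20 - 40 = 40, d_5 = (1772 - 40^2)/4 = 172/4 = 43, a_5 = floor((42 + 40)/43) = 1.
  m_6 = 43*1 - 40 = 3, d_6 = (1772 - 3^2)/43 = 1763/43 = 41, a_6 = floor((42 + 3)/41) = 1.
  m_7 = 41*1 - 3 = 38, d_7 = (1772 - 38^2)/41 = 328/41 = 8, a_7 = floor((42 + 38)/8) = 10.
  m_8 = 8*10 - 38 = 42, d_8 = (1772 - 42^2)/8 = 8/8 = 1, a_8 = floor((42 + 42)/1) = 84.
  m_9 = 1*84 - 42 = 42, d_9 = (1772 - 42^2)/1 = 8/1 = 8: (m_9, d_9) = (m_1, d_1) = (42, 8), so from here the quotients repeat a_1, ..., a_8; the period length is 8.
So sqrt(1772) = [42; (10, 1, 1, 20, 1, 1, 10, 84)] with period length k = 8.
k is even, so the fundamental solution of x^2 - 1772y^2 = 1 is (p_{k-1}, q_{k-1}) = (p_7, q_7); compute convergents through index 7.
Convergents (p_i = a_i*p_{i-1} + p_{i-2}, q_i = a_i*q_{i-1} + q_{i-2} with p_{-2}=0, p_{-1}=1, q_{-2}=1, q_{-1}=0):
  i=0: a_0=42, p_0 = 42*1 + 0 = 42, q_0 = 42*0 + 1 = 1.
  i=1: a_1=10, p_1 = 10*42 + 1 = 421, q_1 = 10*1 + 0 = 10.
  i=2: a_2=1, p_2 = 1*421 + 42 = 463, q_2 = 1*10 + 1 = 11.
  i=3: a_3=1, p_3 = 1*463 + 421 = 884, q_3 = 1*11 + 10 = 21.
  i=4: a_4=20, p_4 = 20*884 + 463 = 18143, q_4 = 20*21 + 11 = 431.
  i=5: a_5=1, p_5 = 1*18143 + 884 = 19027, q_5 = 1*431 + 21 = 452.
  i=6: a_6=1, p_6 = 1*19027 + 18143 = 37170, q_6 = 1*452 + 431 = 883.
  i=7: a_7=10, p_7 = 10*37170 + 19027 = 390727, q_7 = 10*883 + 452 = 9282.
Check: 390727^2 - 1772*9282^2 = 152667588529 - 152667588528 = 1, so (x, y) = (390727, 9282) solves the equation, and by the theorem it is the least positive solution.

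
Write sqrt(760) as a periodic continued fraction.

[27; (1, 1, 3, 5, 1, 5, 3, 1, 1, 54)]

Write x_i = (sqrt(760) + m_i)/d_i with (m_0, d_0) = (0, 1). a_0 = floor(sqrt(760)) = 27, since 27^2 = 729 <= 760 < 784 = 28^2.
Iterate m_{i+1} = d_i*a_i - m_i, d_{i+1} = (760 - m_{i+1}^2)/d_i, a_{i+1} = floor((a_0 + m_{i+1})/d_{i+1}):
  m_1 = 1*27 - 0 = 27, d_1 = (760 - 27^2)/1 = 31/1 = 31, a_1 = floor((27 + 27)/31) = 1.
  m_2 = 31*1 - 27 = 4, d_2 = (760 - 4^2)/31 = 744/31 = 24, a_2 = floor((27 + 4)/24) = 1.
  m_3 = 24*1 - 4 = 20, d_3 = (760 - 20^2)/24 = 360/24 = 15, a_3 = floor((27 + 20)/15) = 3.
  m_4 = 15*3 - 20 = 25, d_4 = (760 - 25^2)/15 = 135/15 = 9, a_4 = floor((27 + 25)/9) = 5.
  m_5 = 9*5 - 25 = 20, d_5 = (760 - 20^2)/9 = 360/9 = 40, a_5 = floor((27 + 20)/40) = 1.
  m_6 = 40*1 - 20 = 20, d_6 = (760 - 20^2)/40 = 360/40 = 9, a_6 = floor((27 + 20)/9) = 5.
  m_7 = 9*5 - 20 = 25, d_7 = (760 - 25^2)/9 = 135/9 = 15, a_7 = floor((27 + 25)/15) = 3.
  m_8 = 15*3 - 25 = 20, d_8 = (760 - 20^2)/15 = 360/15 = 24, a_8 = floor((27 + 20)/24) = 1.
  m_9 = 24*1 - 20 = 4, d_9 = (760 - 4^2)/24 = 744/24 = 31, a_9 = floor((27 + 4)/31) = 1.
  m_10 = 31*1 - 4 = 27, d_10 = (760 - 27^2)/31 = 31/31 = 1, a_10 = floor((27 + 27)/1) = 54.
  m_11 = 1*54 - 27 = 27, d_11 = (760 - 27^2)/1 = 31/1 = 31: (m_11, d_11) = (m_1, d_1) = (27, 31), so from here the quotients repeat a_1, ..., a_10; the period length is 10.
Hence the expansion of sqrt(760) is a_0 = 27 followed by the repeating block 1, 1, 3, 5, 1, 5, 3, 1, 1, 54 (period 10).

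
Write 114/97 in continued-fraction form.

[1; 5, 1, 2, 2, 2]

Run the Euclidean algorithm on 114 and 97; the successive quotients are the partial quotients a_0, a_1, ... (each step inverts the fractional part left over by the previous one):
  114 = 1*97 + 17, so a_0 = 1.
  97 = 5*17 + 12, so a_1 = 5.
  17 = 1*12 + 5, so a_2 = 1.
  12 = 2*5 + 2, so a_3 = 2.
  5 = 2*2 + 1, so a_4 = 2.
  2 = 2*1 + 0, so a_5 = 2.
The remainder reaches 0 after 6 divisions, so the expansion has 6 partial quotients, read off in order.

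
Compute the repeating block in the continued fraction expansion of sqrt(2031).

[45; (15, 90)]

Write x_i = (sqrt(2031) + m_i)/d_i with (m_0, d_0) = (0, 1). a_0 = floor(sqrt(2031)) = 45, since 45^2 = 2025 <= 2031 < 2116 = 46^2.
Iterate m_{i+1} = d_i*a_i - m_i, d_{i+1} = (2031 - m_{i+1}^2)/d_i, a_{i+1} = floor((a_0 + m_{i+1})/d_{i+1}):
  m_1 = 1*45 - 0 = 45, d_1 = (2031 - 45^2)/1 = 6/1 = 6, a_1 = floor((45 + 45)/6) = 15.
  m_2 = 6*15 - 45 = 45, d_2 = (2031 - 45^2)/6 = 6/6 = 1, a_2 = floor((45 + 45)/1) = 90.
  m_3 = 1*90 - 45 = 45, d_3 = (2031 - 45^2)/1 = 6/1 = 6: (m_3, d_3) = (m_1, d_1) = (45, 6), so from here the quotients repeat a_1, a_2; the period length is 2.
Hence the expansion of sqrt(2031) is a_0 = 45 followed by the repeating block 15, 90 (period 2).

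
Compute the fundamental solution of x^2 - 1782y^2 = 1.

(x, y) = (30580901, 724430)

First expand sqrt(1782) as a continued fraction. With x_i = (sqrt(1782) + m_i)/d_i and (m_0, d_0) = (0, 1): a_0 = floor(sqrt(1782)) = 42, since 42^2 = 1764 <= 1782 < 1849 = 43^2.
Iterate m_{i+1} = d_i*a_i - m_i, d_{i+1} = (1782 - m_{i+1}^2)/d_i, a_{i+1} = floor((a_0 + m_{i+1})/d_{i+1}):
  m_1 = 1*42 - 0 = 42, d_1 = (1782 - 42^2)/1 = 18/1 = 18, a_1 = floor((42 + 42)/18) = 4.
  m_2 = 18*4 - 42 = 30, d_2 = (1782 - 30^2)/18 = 882/18 = 49, a_2 = floor((42 + 30)/49) = 1.
  m_3 = 49*1 - 30 = 19, d_3 = (1782 - 19^2)/49 = 1421/49 = 29, a_3 = floor((42 + 19)/29) = 2.
  m_4 = 29*2 - 19 = 39, d_4 = (1782 - 39^2)/29 = 261/29 = 9, a_4 = floor((42 + 39)/9) = 9.
  m_5 = 9*9 - 39 = 42, d_5 = (1782 - 42^2)/9 = 18/9 = 2, a_5 = floor((42 + 42)/2) = 42.
  m_6 = 2*42 - 42 = 42, d_6 = (1782 - 42^2)/2 = 18/2 = 9, a_6 = floor((42 + 42)/9) = 9.
  m_7 = 9*9 - 42 = 39, d_7 = (1782 - 39^2)/9 = 261/9 = 29, a_7 = floor((42 + 39)/29) = 2.
  m_8 = 29*2 - 39 = 19, d_8 = (1782 - 19^2)/29 = 1421/29 = 49, a_8 = floor((42 + 19)/49) = 1.
  m_9 = 49*1 - 19 = 30, d_9 = (1782 - 30^2)/49 = 882/49 = 18, a_9 = floor((42 + 30)/18) = 4.
  m_10 = 18*4 - 30 = 42, d_10 = (1782 - 42^2)/18 = 18/18 = 1, a_10 = floor((42 + 42)/1) = 84.
  m_11 = 1*84 - 42 = 42, d_11 = (1782 - 42^2)/1 = 18/1 = 18: (m_11, d_11) = (m_1, d_1) = (42, 18), so from here the quotients repeat a_1, ..., a_10; the period length is 10.
So sqrt(1782) = [42; (4, 1, 2, 9, 42, 9, 2, 1, 4, 84)] with period length k = 10.
k is even, so the fundamental solution of x^2 - 1782y^2 = 1 is (p_{k-1}, q_{k-1}) = (p_9, q_9); compute convergents through index 9.
Convergents (p_i = a_i*p_{i-1} + p_{i-2}, q_i = a_i*q_{i-1} + q_{i-2} with p_{-2}=0, p_{-1}=1, q_{-2}=1, q_{-1}=0):
  i=0: a_0=42, p_0 = 42*1 + 0 = 42, q_0 = 42*0 + 1 = 1.
  i=1: a_1=4, p_1 = 4*42 + 1 = 169, q_1 = 4*1 + 0 = 4.
  i=2: a_2=1, p_2 = 1*169 + 42 = 211, q_2 = 1*4 + 1 = 5.
  i=3: a_3=2, p_3 = 2*211 + 169 = 591, q_3 = 2*5 + 4 = 14.
  i=4: a_4=9, p_4 = 9*591 + 211 = 5530, q_4 = 9*14 + 5 = 131.
  i=5: a_5=42, p_5 = 42*5530 + 591 = 232851, q_5 = 42*131 + 14 = 5516.
  i=6: a_6=9, p_6 = 9*232851 + 5530 = 2101189, q_6 = 9*5516 + 131 = 49775.
  i=7: a_7=2, p_7 = 2*2101189 + 232851 = 4435229, q_7 = 2*49775 + 5516 = 105066.
  i=8: a_8=1, p_8 = 1*4435229 + 2101189 = 6536418, q_8 = 1*105066 + 49775 = 154841.
  i=9: a_9=4, p_9 = 4*6536418 + 4435229 = 30580901, q_9 = 4*154841 + 105066 = 724430.
Check: 30580901^2 - 1782*724430^2 = 935191505971801 - 935191505971800 = 1, so (x, y) = (30580901, 724430) solves the equation, and by the theorem it is the least positive solution.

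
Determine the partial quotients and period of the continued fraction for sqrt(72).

Write x_i = (sqrt(72) + m_i)/d_i with (m_0, d_0) = (0, 1). a_0 = floor(sqrt(72)) = 8, since 8^2 = 64 <= 72 < 81 = 9^2.
Iterate m_{i+1} = d_i*a_i - m_i, d_{i+1} = (72 - m_{i+1}^2)/d_i, a_{i+1} = floor((a_0 + m_{i+1})/d_{i+1}):
  m_1 = 1*8 - 0 = 8, d_1 = (72 - 8^2)/1 = 8/1 = 8, a_1 = floor((8 + 8)/8) = 2.
  m_2 = 8*2 - 8 = 8, d_2 = (72 - 8^2)/8 = 8/8 = 1, a_2 = floor((8 + 8)/1) = 16.
  m_3 = 1*16 - 8 = 8, d_3 = (72 - 8^2)/1 = 8/1 = 8: (m_3, d_3) = (m_1, d_1) = (8, 8), so from here the quotients repeat a_1, a_2; the period length is 2.
Hence the expansion of sqrt(72) is a_0 = 8 followed by the repeating block 2, 16 (period 2).

[8; (2, 16)]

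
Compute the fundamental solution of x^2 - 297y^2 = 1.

First expand sqrt(297) as a continued fraction. With x_i = (sqrt(297) + m_i)/d_i and (m_0, d_0) = (0, 1): a_0 = floor(sqrt(297)) = 17, since 17^2 = 289 <= 297 < 324 = 18^2.
Iterate m_{i+1} = d_i*a_i - m_i, d_{i+1} = (297 - m_{i+1}^2)/d_i, a_{i+1} = floor((a_0 + m_{i+1})/d_{i+1}):
  m_1 = 1*17 - 0 = 17, d_1 = (297 - 17^2)/1 = 8/1 = 8, a_1 = floor((17 + 17)/8) = 4.
  m_2 = 8*4 - 17 = 15, d_2 = (297 - 15^2)/8 = 72/8 = 9, a_2 = floor((17 + 15)/9) = 3.
  m_3 = 9*3 - 15 = 12, d_3 = (297 - 12^2)/9 = 153/9 = 17, a_3 = floor((17 + 12)/17) = 1.
  m_4 = 17*1 - 12 = 5, d_4 = (297 - 5^2)/17 = 272/17 = 16, a_4 = floor((17 + 5)/16) = 1.
  m_5 = 16*1 - 5 = 11, d_5 = (297 - 11^2)/16 = 176/16 = 11, a_5 = floor((17 + 11)/11) = 2.
  m_6 = 11*2 - 11 = 11, d_6 = (297 - 11^2)/11 = 176/11 = 16, a_6 = floor((17 + 11)/16) = 1.
  m_7 = 16*1 - 11 = 5, d_7 = (297 - 5^2)/16 = 272/16 = 17, a_7 = floor((17 + 5)/17) = 1.
  m_8 = 17*1 - 5 = 12, d_8 = (297 - 12^2)/17 = 153/17 = 9, a_8 = floor((17 + 12)/9) = 3.
  m_9 = 9*3 - 12 = 15, d_9 = (297 - 15^2)/9 = 72/9 = 8, a_9 = floor((17 + 15)/8) = 4.
  m_10 = 8*4 - 15 = 17, d_10 = (297 - 17^2)/8 = 8/8 = 1, a_10 = floor((17 + 17)/1) = 34.
  m_11 = 1*34 - 17 = 17, d_11 = (297 - 17^2)/1 = 8/1 = 8: (m_11, d_11) = (m_1, d_1) = (17, 8), so from here the quotients repeat a_1, ..., a_10; the period length is 10.
So sqrt(297) = [17; (4, 3, 1, 1, 2, 1, 1, 3, 4, 34)] with period length k = 10.
k is even, so the fundamental solution of x^2 - 297y^2 = 1 is (p_{k-1}, q_{k-1}) = (p_9, q_9); compute convergents through index 9.
Convergents (p_i = a_i*p_{i-1} + p_{i-2}, q_i = a_i*q_{i-1} + q_{i-2} with p_{-2}=0, p_{-1}=1, q_{-2}=1, q_{-1}=0):
  i=0: a_0=17, p_0 = 17*1 + 0 = 17, q_0 = 17*0 + 1 = 1.
  i=1: a_1=4, p_1 = 4*17 + 1 = 69, q_1 = 4*1 + 0 = 4.
  i=2: a_2=3, p_2 = 3*69 + 17 = 224, q_2 = 3*4 + 1 = 13.
  i=3: a_3=1, p_3 = 1*224 + 69 = 293, q_3 = 1*13 + 4 = 17.
  i=4: a_4=1, p_4 = 1*293 + 224 = 517, q_4 = 1*17 + 13 = 30.
  i=5: a_5=2, p_5 = 2*517 + 293 = 1327, q_5 = 2*30 + 17 = 77.
  i=6: a_6=1, p_6 = 1*1327 + 517 = 1844, q_6 = 1*77 + 30 = 107.
  i=7: a_7=1, p_7 = 1*1844 + 1327 = 3171, q_7 = 1*107 + 77 = 184.
  i=8: a_8=3, p_8 = 3*3171 + 1844 = 11357, q_8 = 3*184 + 107 = 659.
  i=9: a_9=4, p_9 = 4*11357 + 3171 = 48599, q_9 = 4*659 + 184 = 2820.
Check: 48599^2 - 297*2820^2 = 2361862801 - 2361862800 = 1, so (x, y) = (48599, 2820) solves the equation, and by the theorem it is the least positive solution.

(x, y) = (48599, 2820)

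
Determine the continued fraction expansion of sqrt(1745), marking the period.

[41; (1, 3, 2, 2, 3, 1, 82)]

Write x_i = (sqrt(1745) + m_i)/d_i with (m_0, d_0) = (0, 1). a_0 = floor(sqrt(1745)) = 41, since 41^2 = 1681 <= 1745 < 1764 = 42^2.
Iterate m_{i+1} = d_i*a_i - m_i, d_{i+1} = (1745 - m_{i+1}^2)/d_i, a_{i+1} = floor((a_0 + m_{i+1})/d_{i+1}):
  m_1 = 1*41 - 0 = 41, d_1 = (1745 - 41^2)/1 = 64/1 = 64, a_1 = floor((41 + 41)/64) = 1.
  m_2 = 64*1 - 41 = 23, d_2 = (1745 - 23^2)/64 = 1216/64 = 19, a_2 = floor((41 + 23)/19) = 3.
  m_3 = 19*3 - 23 = 34, d_3 = (1745 - 34^2)/19 = 589/19 = 31, a_3 = floor((41 + 34)/31) = 2.
  m_4 = 31*2 - 34 = 28, d_4 = (1745 - 28^2)/31 = 961/31 = 31, a_4 = floor((41 + 28)/31) = 2.
  m_5 = 31*2 - 28 = 34, d_5 = (1745 - 34^2)/31 = 589/31 = 19, a_5 = floor((41 + 34)/19) = 3.
  m_6 = 19*3 - 34 = 23, d_6 = (1745 - 23^2)/19 = 1216/19 = 64, a_6 = floor((41 + 23)/64) = 1.
  m_7 = 64*1 - 23 = 41, d_7 = (1745 - 41^2)/64 = 64/64 = 1, a_7 = floor((41 + 41)/1) = 82.
  m_8 = 1*82 - 41 = 41, d_8 = (1745 - 41^2)/1 = 64/1 = 64: (m_8, d_8) = (m_1, d_1) = (41, 64), so from here the quotients repeat a_1, ..., a_7; the period length is 7.
Hence the expansion of sqrt(1745) is a_0 = 41 followed by the repeating block 1, 3, 2, 2, 3, 1, 82 (period 7).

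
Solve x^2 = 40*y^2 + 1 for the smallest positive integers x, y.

(x, y) = (19, 3)

First expand sqrt(40) as a continued fraction. With x_i = (sqrt(40) + m_i)/d_i and (m_0, d_0) = (0, 1): a_0 = floor(sqrt(40)) = 6, since 6^2 = 36 <= 40 < 49 = 7^2.
Iterate m_{i+1} = d_i*a_i - m_i, d_{i+1} = (40 - m_{i+1}^2)/d_i, a_{i+1} = floor((a_0 + m_{i+1})/d_{i+1}):
  m_1 = 1*6 - 0 = 6, d_1 = (40 - 6^2)/1 = 4/1 = 4, a_1 = floor((6 + 6)/4) = 3.
  m_2 = 4*3 - 6 = 6, d_2 = (40 - 6^2)/4 = 4/4 = 1, a_2 = floor((6 + 6)/1) = 12.
  m_3 = 1*12 - 6 = 6, d_3 = (40 - 6^2)/1 = 4/1 = 4: (m_3, d_3) = (m_1, d_1) = (6, 4), so from here the quotients repeat a_1, a_2; the period length is 2.
So sqrt(40) = [6; (3, 12)] with period length k = 2.
k is even, so the fundamental solution of x^2 - 40y^2 = 1 is (p_{k-1}, q_{k-1}) = (p_1, q_1); compute convergents through index 1.
Convergents (p_i = a_i*p_{i-1} + p_{i-2}, q_i = a_i*q_{i-1} + q_{i-2} with p_{-2}=0, p_{-1}=1, q_{-2}=1, q_{-1}=0):
  i=0: a_0=6, p_0 = 6*1 + 0 = 6, q_0 = 6*0 + 1 = 1.
  i=1: a_1=3, p_1 = 3*6 + 1 = 19, q_1 = 3*1 + 0 = 3.
Check: 19^2 - 40*3^2 = 361 - 360 = 1, so (x, y) = (19, 3) solves the equation, and by the theorem it is the least positive solution.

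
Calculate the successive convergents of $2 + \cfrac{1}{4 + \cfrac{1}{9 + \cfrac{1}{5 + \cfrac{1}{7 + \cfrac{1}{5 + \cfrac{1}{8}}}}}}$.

2/1, 9/4, 83/37, 424/189, 3051/1360, 15679/6989, 128483/57272

Using the convergent recurrence p_i = a_i*p_{i-1} + p_{i-2}, q_i = a_i*q_{i-1} + q_{i-2} with p_{-2}=0, p_{-1}=1, q_{-2}=1, q_{-1}=0:
  i=0: a_0=2, p_0 = 2*1 + 0 = 2, q_0 = 2*0 + 1 = 1.
  i=1: a_1=4, p_1 = 4*2 + 1 = 9, q_1 = 4*1 + 0 = 4.
  i=2: a_2=9, p_2 = 9*9 + 2 = 83, q_2 = 9*4 + 1 = 37.
  i=3: a_3=5, p_3 = 5*83 + 9 = 424, q_3 = 5*37 + 4 = 189.
  i=4: a_4=7, p_4 = 7*424 + 83 = 3051, q_4 = 7*189 + 37 = 1360.
  i=5: a_5=5, p_5 = 5*3051 + 424 = 15679, q_5 = 5*1360 + 189 = 6989.
  i=6: a_6=8, p_6 = 8*15679 + 3051 = 128483, q_6 = 8*6989 + 1360 = 57272.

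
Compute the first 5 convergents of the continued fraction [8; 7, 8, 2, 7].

Using the convergent recurrence p_i = a_i*p_{i-1} + p_{i-2}, q_i = a_i*q_{i-1} + q_{i-2} with p_{-2}=0, p_{-1}=1, q_{-2}=1, q_{-1}=0:
  i=0: a_0=8, p_0 = 8*1 + 0 = 8, q_0 = 8*0 + 1 = 1.
  i=1: a_1=7, p_1 = 7*8 + 1 = 57, q_1 = 7*1 + 0 = 7.
  i=2: a_2=8, p_2 = 8*57 + 8 = 464, q_2 = 8*7 + 1 = 57.
  i=3: a_3=2, p_3 = 2*464 + 57 = 985, q_3 = 2*57 + 7 = 121.
  i=4: a_4=7, p_4 = 7*985 + 464 = 7359, q_4 = 7*121 + 57 = 904.

8/1, 57/7, 464/57, 985/121, 7359/904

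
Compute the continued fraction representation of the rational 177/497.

[0; 2, 1, 4, 4, 1, 6]

Run the Euclidean algorithm on 177 and 497; the successive quotients are the partial quotients a_0, a_1, ... (each step inverts the fractional part left over by the previous one):
  177 = 0*497 + 177, so a_0 = 0.
  497 = 2*177 + 143, so a_1 = 2.
  177 = 1*143 + 34, so a_2 = 1.
  143 = 4*34 + 7, so a_3 = 4.
  34 = 4*7 + 6, so a_4 = 4.
  7 = 1*6 + 1, so a_5 = 1.
  6 = 6*1 + 0, so a_6 = 6.
The remainder reaches 0 after 7 divisions, so the expansion has 7 partial quotients, read off in order.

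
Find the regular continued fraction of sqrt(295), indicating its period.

Write x_i = (sqrt(295) + m_i)/d_i with (m_0, d_0) = (0, 1). a_0 = floor(sqrt(295)) = 17, since 17^2 = 289 <= 295 < 324 = 18^2.
Iterate m_{i+1} = d_i*a_i - m_i, d_{i+1} = (295 - m_{i+1}^2)/d_i, a_{i+1} = floor((a_0 + m_{i+1})/d_{i+1}):
  m_1 = 1*17 - 0 = 17, d_1 = (295 - 17^2)/1 = 6/1 = 6, a_1 = floor((17 + 17)/6) = 5.
  m_2 = 6*5 - 17 = 13, d_2 = (295 - 13^2)/6 = 126/6 = 21, a_2 = floor((17 + 13)/21) = 1.
  m_3 = 21*1 - 13 = 8, d_3 = (295 - 8^2)/21 = 231/21 = 11, a_3 = floor((17 + 8)/11) = 2.
  m_4 = 11*2 - 8 = 14, d_4 = (295 - 14^2)/11 = 99/11 = 9, a_4 = floor((17 + 14)/9) = 3.
  m_5 = 9*3 - 14 = 13, d_5 = (295 - 13^2)/9 = 126/9 = 14, a_5 = floor((17 + 13)/14) = 2.
  m_6 = 14*2 - 13 = 15, d_6 = (295 - 15^2)/14 = 70/14 = 5, a_6 = floor((17 + 15)/5) = 6.
  m_7 = 5*6 - 15 = 15, d_7 = (295 - 15^2)/5 = 70/5 = 14, a_7 = floor((17 + 15)/14) = 2.
  m_8 = 14*2 - 15 = 13, d_8 = (295 - 13^2)/14 = 126/14 = 9, a_8 = floor((17 + 13)/9) = 3.
  m_9 = 9*3 - 13 = 14, d_9 = (295 - 14^2)/9 = 99/9 = 11, a_9 = floor((17 + 14)/11) = 2.
  m_10 = 11*2 - 14 = 8, d_10 = (295 - 8^2)/11 = 231/11 = 21, a_10 = floor((17 + 8)/21) = 1.
  m_11 = 21*1 - 8 = 13, d_11 = (295 - 13^2)/21 = 126/21 = 6, a_11 = floor((17 + 13)/6) = 5.
  m_12 = 6*5 - 13 = 17, d_12 = (295 - 17^2)/6 = 6/6 = 1, a_12 = floor((17 + 17)/1) = 34.
  m_13 = 1*34 - 17 = 17, d_13 = (295 - 17^2)/1 = 6/1 = 6: (m_13, d_13) = (m_1, d_1) = (17, 6), so from here the quotients repeat a_1, ..., a_12; the period length is 12.
Hence the expansion of sqrt(295) is a_0 = 17 followed by the repeating block 5, 1, 2, 3, 2, 6, 2, 3, 2, 1, 5, 34 (period 12).

[17; (5, 1, 2, 3, 2, 6, 2, 3, 2, 1, 5, 34)]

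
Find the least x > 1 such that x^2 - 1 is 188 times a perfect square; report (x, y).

First expand sqrt(188) as a continued fraction. With x_i = (sqrt(188) + m_i)/d_i and (m_0, d_0) = (0, 1): a_0 = floor(sqrt(188)) = 13, since 13^2 = 169 <= 188 < 196 = 14^2.
Iterate m_{i+1} = d_i*a_i - m_i, d_{i+1} = (188 - m_{i+1}^2)/d_i, a_{i+1} = floor((a_0 + m_{i+1})/d_{i+1}):
  m_1 = 1*13 - 0 = 13, d_1 = (188 - 13^2)/1 = 19/1 = 19, a_1 = floor((13 + 13)/19) = 1.
  m_2 = 19*1 - 13 = 6, d_2 = (188 - 6^2)/19 = 152/19 = 8, a_2 = floor((13 + 6)/8) = 2.
  m_3 = 8*2 - 6 = 10, d_3 = (188 - 10^2)/8 = 88/8 = 11, a_3 = floor((13 + 10)/11) = 2.
  m_4 = 11*2 - 10 = 12, d_4 = (188 - 12^2)/11 = 44/11 = 4, a_4 = floor((13 + 12)/4) = 6.
  m_5 = 4*6 - 12 = 12, d_5 = (188 - 12^2)/4 = 44/4 = 11, a_5 = floor((13 + 12)/11) = 2.
  m_6 = 11*2 - 12 = 10, d_6 = (188 - 10^2)/11 = 88/11 = 8, a_6 = floor((13 + 10)/8) = 2.
  m_7 = 8*2 - 10 = 6, d_7 = (188 - 6^2)/8 = 152/8 = 19, a_7 = floor((13 + 6)/19) = 1.
  m_8 = 19*1 - 6 = 13, d_8 = (188 - 13^2)/19 = 19/19 = 1, a_8 = floor((13 + 13)/1) = 26.
  m_9 = 1*26 - 13 = 13, d_9 = (188 - 13^2)/1 = 19/1 = 19: (m_9, d_9) = (m_1, d_1) = (13, 19), so from here the quotients repeat a_1, ..., a_8; the period length is 8.
So sqrt(188) = [13; (1, 2, 2, 6, 2, 2, 1, 26)] with period length k = 8.
k is even, so the fundamental solution of x^2 - 188y^2 = 1 is (p_{k-1}, q_{k-1}) = (p_7, q_7); compute convergents through index 7.
Convergents (p_i = a_i*p_{i-1} + p_{i-2}, q_i = a_i*q_{i-1} + q_{i-2} with p_{-2}=0, p_{-1}=1, q_{-2}=1, q_{-1}=0):
  i=0: a_0=13, p_0 = 13*1 + 0 = 13, q_0 = 13*0 + 1 = 1.
  i=1: a_1=1, p_1 = 1*13 + 1 = 14, q_1 = 1*1 + 0 = 1.
  i=2: a_2=2, p_2 = 2*14 + 13 = 41, q_2 = 2*1 + 1 = 3.
  i=3: a_3=2, p_3 = 2*41 + 14 = 96, q_3 = 2*3 + 1 = 7.
  i=4: a_4=6, p_4 = 6*96 + 41 = 617, q_4 = 6*7 + 3 = 45.
  i=5: a_5=2, p_5 = 2*617 + 96 = 1330, q_5 = 2*45 + 7 = 97.
  i=6: a_6=2, p_6 = 2*1330 + 617 = 3277, q_6 = 2*97 + 45 = 239.
  i=7: a_7=1, p_7 = 1*3277 + 1330 = 4607, q_7 = 1*239 + 97 = 336.
Check: 4607^2 - 188*336^2 = 21224449 - 21224448 = 1, so (x, y) = (4607, 336) solves the equation, and by the theorem it is the least positive solution.

(x, y) = (4607, 336)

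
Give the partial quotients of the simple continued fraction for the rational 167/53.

Run the Euclidean algorithm on 167 and 53; the successive quotients are the partial quotients a_0, a_1, ... (each step inverts the fractional part left over by the previous one):
  167 = 3*53 + 8, so a_0 = 3.
  53 = 6*8 + 5, so a_1 = 6.
  8 = 1*5 + 3, so a_2 = 1.
  5 = 1*3 + 2, so a_3 = 1.
  3 = 1*2 + 1, so a_4 = 1.
  2 = 2*1 + 0, so a_5 = 2.
The remainder reaches 0 after 6 divisions, so the expansion has 6 partial quotients, read off in order.

[3; 6, 1, 1, 1, 2]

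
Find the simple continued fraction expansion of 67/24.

Run the Euclidean algorithm on 67 and 24; the successive quotients are the partial quotients a_0, a_1, ... (each step inverts the fractional part left over by the previous one):
  67 = 2*24 + 19, so a_0 = 2.
  24 = 1*19 + 5, so a_1 = 1.
  19 = 3*5 + 4, so a_2 = 3.
  5 = 1*4 + 1, so a_3 = 1.
  4 = 4*1 + 0, so a_4 = 4.
The remainder reaches 0 after 5 divisions, so the expansion has 5 partial quotients, read off in order.

[2; 1, 3, 1, 4]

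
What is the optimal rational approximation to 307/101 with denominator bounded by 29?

76/25

Expand x = 307/101 as a continued fraction with the Euclidean algorithm:
  307 = 3*101 + 4, so a_0 = 3.
  101 = 25*4 + 1, so a_1 = 25.
  4 = 4*1 + 0, so a_2 = 4.
so x = [3; 25, 4].
Convergents (p_i = a_i*p_{i-1} + p_{i-2}, q_i = a_i*q_{i-1} + q_{i-2} with p_{-2}=0, p_{-1}=1, q_{-2}=1, q_{-1}=0), until the denominator exceeds 29:
  i=0: a_0=3, p_0 = 3*1 + 0 = 3, q_0 = 3*0 + 1 = 1.
  i=1: a_1=25, p_1 = 25*3 + 1 = 76, q_1 = 25*1 + 0 = 25.
  i=2: a_2=4, p_2 = 4*76 + 3 = 307, q_2 = 4*25 + 1 = 101.
q_2 = 101 > 29, so the last convergent with denominator <= 29 is p_1/q_1 = 76/25.
The closest fraction with denominator <= 29 is either p_1/q_1 or the intermediate fraction (k*p_1 + p_0)/(k*q_1 + q_0) with the largest k >= 1 whose denominator stays <= 29; these approach x as k grows, and every other convergent or intermediate fraction in range is farther away.
Largest k: floor((29 - q_0)/q_1) = floor((29 - 1)/25) = 1.
That gives (1*76 + 3)/(1*25 + 1) = 79/26.
Compare the errors: |x - 76/25| = |307*25 - 76*101|/(101*25) = 1/2525, and |x - 79/26| = |307*26 - 79*101|/(101*26) = 3/2626.
Cross-multiplying, 1*2626 = 2626 < 7575 = 3*2525, so 1/2525 is smaller: the convergent 76/25 is closer to x than 79/26.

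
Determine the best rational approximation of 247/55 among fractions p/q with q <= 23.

9/2

Expand x = 247/55 as a continued fraction with the Euclidean algorithm:
  247 = 4*55 + 27, so a_0 = 4.
  55 = 2*27 + 1, so a_1 = 2.
  27 = 27*1 + 0, so a_2 = 27.
so x = [4; 2, 27].
Convergents (p_i = a_i*p_{i-1} + p_{i-2}, q_i = a_i*q_{i-1} + q_{i-2} with p_{-2}=0, p_{-1}=1, q_{-2}=1, q_{-1}=0), until the denominator exceeds 23:
  i=0: a_0=4, p_0 = 4*1 + 0 = 4, q_0 = 4*0 + 1 = 1.
  i=1: a_1=2, p_1 = 2*4 + 1 = 9, q_1 = 2*1 + 0 = 2.
  i=2: a_2=27, p_2 = 27*9 + 4 = 247, q_2 = 27*2 + 1 = 55.
q_2 = 55 > 23, so the last convergent with denominator <= 23 is p_1/q_1 = 9/2.
The closest fraction with denominator <= 23 is either p_1/q_1 or the intermediate fraction (k*p_1 + p_0)/(k*q_1 + q_0) with the largest k >= 1 whose denominator stays <= 23; these approach x as k grows, and every other convergent or intermediate fraction in range is farther away.
Largest k: floor((23 - q_0)/q_1) = floor((23 - 1)/2) = 11.
That gives (11*9 + 4)/(11*2 + 1) = 103/23.
Compare the errors: |x - 9/2| = |247*2 - 9*55|/(55*2) = 1/110, and |x - 103/23| = |247*23 - 103*55|/(55*23) = 16/1265.
Cross-multiplying, 1*1265 = 1265 < 1760 = 16*110, so 1/110 is smaller: the convergent 9/2 is closer to x than 103/23.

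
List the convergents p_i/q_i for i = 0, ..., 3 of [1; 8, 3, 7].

1/1, 9/8, 28/25, 205/183

Using the convergent recurrence p_i = a_i*p_{i-1} + p_{i-2}, q_i = a_i*q_{i-1} + q_{i-2} with p_{-2}=0, p_{-1}=1, q_{-2}=1, q_{-1}=0:
  i=0: a_0=1, p_0 = 1*1 + 0 = 1, q_0 = 1*0 + 1 = 1.
  i=1: a_1=8, p_1 = 8*1 + 1 = 9, q_1 = 8*1 + 0 = 8.
  i=2: a_2=3, p_2 = 3*9 + 1 = 28, q_2 = 3*8 + 1 = 25.
  i=3: a_3=7, p_3 = 7*28 + 9 = 205, q_3 = 7*25 + 8 = 183.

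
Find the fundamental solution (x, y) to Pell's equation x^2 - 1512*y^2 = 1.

First expand sqrt(1512) as a continued fraction. With x_i = (sqrt(1512) + m_i)/d_i and (m_0, d_0) = (0, 1): a_0 = floor(sqrt(1512)) = 38, since 38^2 = 1444 <= 1512 < 1521 = 39^2.
Iterate m_{i+1} = d_i*a_i - m_i, d_{i+1} = (1512 - m_{i+1}^2)/d_i, a_{i+1} = floor((a_0 + m_{i+1})/d_{i+1}):
  m_1 = 1*38 - 0 = 38, d_1 = (1512 - 38^2)/1 = 68/1 = 68, a_1 = floor((38 + 38)/68) = 1.
  m_2 = 68*1 - 38 = 30, d_2 = (1512 - 30^2)/68 = 612/68 = 9, a_2 = floor((38 + 30)/9) = 7.
  m_3 = 9*7 - 30 = 33, d_3 = (1512 - 33^2)/9 = 423/9 = 47, a_3 = floor((38 + 33)/47) = 1.
  m_4 = 47*1 - 33 = 14, d_4 = (1512 - 14^2)/47 = 1316/47 = 28, a_4 = floor((38 + 14)/28) = 1.
  m_5 = 28*1 - 14 = 14, d_5 = (1512 - 14^2)/28 = 1316/28 = 47, a_5 = floor((38 + 14)/47) = 1.
  m_6 = 47*1 - 14 = 33, d_6 = (1512 - 33^2)/47 = 423/47 = 9, a_6 = floor((38 + 33)/9) = 7.
  m_7 = 9*7 - 33 = 30, d_7 = (1512 - 30^2)/9 = 612/9 = 68, a_7 = floor((38 + 30)/68) = 1.
  m_8 = 68*1 - 30 = 38, d_8 = (1512 - 38^2)/68 = 68/68 = 1, a_8 = floor((38 + 38)/1) = 76.
  m_9 = 1*76 - 38 = 38, d_9 = (1512 - 38^2)/1 = 68/1 = 68: (m_9, d_9) = (m_1, d_1) = (38, 68), so from here the quotients repeat a_1, ..., a_8; the period length is 8.
So sqrt(1512) = [38; (1, 7, 1, 1, 1, 7, 1, 76)] with period length k = 8.
k is even, so the fundamental solution of x^2 - 1512y^2 = 1 is (p_{k-1}, q_{k-1}) = (p_7, q_7); compute convergents through index 7.
Convergents (p_i = a_i*p_{i-1} + p_{i-2}, q_i = a_i*q_{i-1} + q_{i-2} with p_{-2}=0, p_{-1}=1, q_{-2}=1, q_{-1}=0):
  i=0: a_0=38, p_0 = 38*1 + 0 = 38, q_0 = 38*0 + 1 = 1.
  i=1: a_1=1, p_1 = 1*38 + 1 = 39, q_1 = 1*1 + 0 = 1.
  i=2: a_2=7, p_2 = 7*39 + 38 = 311, q_2 = 7*1 + 1 = 8.
  i=3: a_3=1, p_3 = 1*311 + 39 = 350, q_3 = 1*8 + 1 = 9.
  i=4: a_4=1, p_4 = 1*350 + 311 = 661, q_4 = 1*9 + 8 = 17.
  i=5: a_5=1, p_5 = 1*661 + 350 = 1011, q_5 = 1*17 + 9 = 26.
  i=6: a_6=7, p_6 = 7*1011 + 661 = 7738, q_6 = 7*26 + 17 = 199.
  i=7: a_7=1, p_7 = 1*7738 + 1011 = 8749, q_7 = 1*199 + 26 = 225.
Check: 8749^2 - 1512*225^2 = 76545001 - 76545000 = 1, so (x, y) = (8749, 225) solves the equation, and by the theorem it is the least positive solution.

(x, y) = (8749, 225)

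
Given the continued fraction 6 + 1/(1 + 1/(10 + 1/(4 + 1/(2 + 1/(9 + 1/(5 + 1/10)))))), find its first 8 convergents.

6/1, 7/1, 76/11, 311/45, 698/101, 6593/954, 33663/4871, 343223/49664

Using the convergent recurrence p_i = a_i*p_{i-1} + p_{i-2}, q_i = a_i*q_{i-1} + q_{i-2} with p_{-2}=0, p_{-1}=1, q_{-2}=1, q_{-1}=0:
  i=0: a_0=6, p_0 = 6*1 + 0 = 6, q_0 = 6*0 + 1 = 1.
  i=1: a_1=1, p_1 = 1*6 + 1 = 7, q_1 = 1*1 + 0 = 1.
  i=2: a_2=10, p_2 = 10*7 + 6 = 76, q_2 = 10*1 + 1 = 11.
  i=3: a_3=4, p_3 = 4*76 + 7 = 311, q_3 = 4*11 + 1 = 45.
  i=4: a_4=2, p_4 = 2*311 + 76 = 698, q_4 = 2*45 + 11 = 101.
  i=5: a_5=9, p_5 = 9*698 + 311 = 6593, q_5 = 9*101 + 45 = 954.
  i=6: a_6=5, p_6 = 5*6593 + 698 = 33663, q_6 = 5*954 + 101 = 4871.
  i=7: a_7=10, p_7 = 10*33663 + 6593 = 343223, q_7 = 10*4871 + 954 = 49664.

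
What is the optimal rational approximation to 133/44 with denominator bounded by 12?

3/1

Expand x = 133/44 as a continued fraction with the Euclidean algorithm:
  133 = 3*44 + 1, so a_0 = 3.
  44 = 44*1 + 0, so a_1 = 44.
so x = [3; 44].
Convergents (p_i = a_i*p_{i-1} + p_{i-2}, q_i = a_i*q_{i-1} + q_{i-2} with p_{-2}=0, p_{-1}=1, q_{-2}=1, q_{-1}=0), until the denominator exceeds 12:
  i=0: a_0=3, p_0 = 3*1 + 0 = 3, q_0 = 3*0 + 1 = 1.
  i=1: a_1=44, p_1 = 44*3 + 1 = 133, q_1 = 44*1 + 0 = 44.
q_1 = 44 > 12, so the last convergent with denominator <= 12 is p_0/q_0 = 3/1.
The closest fraction with denominator <= 12 is either p_0/q_0 or the intermediate fraction (k*p_0 + p_{-1})/(k*q_0 + q_{-1}) with the largest k >= 1 whose denominator stays <= 12; these approach x as k grows, and every other convergent or intermediate fraction in range is farther away.
Largest k: floor((12 - q_{-1})/q_0) = floor((12 - 0)/1) = 12 (using the seeds p_{-1} = 1, q_{-1} = 0).
That gives (12*3 + 1)/(12*1 + 0) = 37/12.
Compare the errors: |x - 3/1| = |133*1 - 3*44|/(44*1) = 1/44, and |x - 37/12| = |133*12 - 37*44|/(44*12) = 32/528.
Cross-multiplying, 1*528 = 528 < 1408 = 32*44, so 1/44 is smaller: the convergent 3/1 is closer to x than 37/12.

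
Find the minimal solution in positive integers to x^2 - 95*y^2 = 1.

(x, y) = (39, 4)

First expand sqrt(95) as a continued fraction. With x_i = (sqrt(95) + m_i)/d_i and (m_0, d_0) = (0, 1): a_0 = floor(sqrt(95)) = 9, since 9^2 = 81 <= 95 < 100 = 10^2.
Iterate m_{i+1} = d_i*a_i - m_i, d_{i+1} = (95 - m_{i+1}^2)/d_i, a_{i+1} = floor((a_0 + m_{i+1})/d_{i+1}):
  m_1 = 1*9 - 0 = 9, d_1 = (95 - 9^2)/1 = 14/1 = 14, a_1 = floor((9 + 9)/14) = 1.
  m_2 = 14*1 - 9 = 5, d_2 = (95 - 5^2)/14 = 70/14 = 5, a_2 = floor((9 + 5)/5) = 2.
  m_3 = 5*2 - 5 = 5, d_3 = (95 - 5^2)/5 = 70/5 = 14, a_3 = floor((9 + 5)/14) = 1.
  m_4 = 14*1 - 5 = 9, d_4 = (95 - 9^2)/14 = 14/14 = 1, a_4 = floor((9 + 9)/1) = 18.
  m_5 = 1*18 - 9 = 9, d_5 = (95 - 9^2)/1 = 14/1 = 14: (m_5, d_5) = (m_1, d_1) = (9, 14), so from here the quotients repeat a_1, ..., a_4; the period length is 4.
So sqrt(95) = [9; (1, 2, 1, 18)] with period length k = 4.
k is even, so the fundamental solution of x^2 - 95y^2 = 1 is (p_{k-1}, q_{k-1}) = (p_3, q_3); compute convergents through index 3.
Convergents (p_i = a_i*p_{i-1} + p_{i-2}, q_i = a_i*q_{i-1} + q_{i-2} with p_{-2}=0, p_{-1}=1, q_{-2}=1, q_{-1}=0):
  i=0: a_0=9, p_0 = 9*1 + 0 = 9, q_0 = 9*0 + 1 = 1.
  i=1: a_1=1, p_1 = 1*9 + 1 = 10, q_1 = 1*1 + 0 = 1.
  i=2: a_2=2, p_2 = 2*10 + 9 = 29, q_2 = 2*1 + 1 = 3.
  i=3: a_3=1, p_3 = 1*29 + 10 = 39, q_3 = 1*3 + 1 = 4.
Check: 39^2 - 95*4^2 = 1521 - 1520 = 1, so (x, y) = (39, 4) solves the equation, and by the theorem it is the least positive solution.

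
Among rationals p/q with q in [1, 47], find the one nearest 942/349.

Expand x = 942/349 as a continued fraction with the Euclidean algorithm:
  942 = 2*349 + 244, so a_0 = 2.
  349 = 1*244 + 105, so a_1 = 1.
  244 = 2*105 + 34, so a_2 = 2.
  105 = 3*34 + 3, so a_3 = 3.
  34 = 11*3 + 1, so a_4 = 11.
  3 = 3*1 + 0, so a_5 = 3.
so x = [2; 1, 2, 3, 11, 3].
Convergents (p_i = a_i*p_{i-1} + p_{i-2}, q_i = a_i*q_{i-1} + q_{i-2} with p_{-2}=0, p_{-1}=1, q_{-2}=1, q_{-1}=0), until the denominator exceeds 47:
  i=0: a_0=2, p_0 = 2*1 + 0 = 2, q_0 = 2*0 + 1 = 1.
  i=1: a_1=1, p_1 = 1*2 + 1 = 3, q_1 = 1*1 + 0 = 1.
  i=2: a_2=2, p_2 = 2*3 + 2 = 8, q_2 = 2*1 + 1 = 3.
  i=3: a_3=3, p_3 = 3*8 + 3 = 27, q_3 = 3*3 + 1 = 10.
  i=4: a_4=11, p_4 = 11*27 + 8 = 305, q_4 = 11*10 + 3 = 113.
q_4 = 113 > 47, so the last convergent with denominator <= 47 is p_3/q_3 = 27/10.
The closest fraction with denominator <= 47 is either p_3/q_3 or the intermediate fraction (k*p_3 + p_2)/(k*q_3 + q_2) with the largest k >= 1 whose denominator stays <= 47; these approach x as k grows, and every other convergent or intermediate fraction in range is farther away.
Largest k: floor((47 - q_2)/q_3) = floor((47 - 3)/10) = 4.
That gives (4*27 + 8)/(4*10 + 3) = 116/43.
Compare the errors: |x - 27/10| = |942*10 - 27*349|/(349*10) = 3/3490, and |x - 116/43| = |942*43 - 116*349|/(349*43) = 22/15007.
Cross-multiplying, 3*15007 = 45021 < 76780 = 22*3490, so 3/3490 is smaller: the convergent 27/10 is closer to x than 116/43.

27/10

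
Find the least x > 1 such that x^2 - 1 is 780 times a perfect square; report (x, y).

(x, y) = (391, 14)

First expand sqrt(780) as a continued fraction. With x_i = (sqrt(780) + m_i)/d_i and (m_0, d_0) = (0, 1): a_0 = floor(sqrt(780)) = 27, since 27^2 = 729 <= 780 < 784 = 28^2.
Iterate m_{i+1} = d_i*a_i - m_i, d_{i+1} = (780 - m_{i+1}^2)/d_i, a_{i+1} = floor((a_0 + m_{i+1})/d_{i+1}):
  m_1 = 1*27 - 0 = 27, d_1 = (780 - 27^2)/1 = 51/1 = 51, a_1 = floor((27 + 27)/51) = 1.
  m_2 = 51*1 - 27 = 24, d_2 = (780 - 24^2)/51 = 204/51 = 4, a_2 = floor((27 + 24)/4) = 12.
  m_3 = 4*12 - 24 = 24, d_3 = (780 - 24^2)/4 = 204/4 = 51, a_3 = floor((27 + 24)/51) = 1.
  m_4 = 51*1 - 24 = 27, d_4 = (780 - 27^2)/51 = 51/51 = 1, a_4 = floor((27 + 27)/1) = 54.
  m_5 = 1*54 - 27 = 27, d_5 = (780 - 27^2)/1 = 51/1 = 51: (m_5, d_5) = (m_1, d_1) = (27, 51), so from here the quotients repeat a_1, ..., a_4; the period length is 4.
So sqrt(780) = [27; (1, 12, 1, 54)] with period length k = 4.
k is even, so the fundamental solution of x^2 - 780y^2 = 1 is (p_{k-1}, q_{k-1}) = (p_3, q_3); compute convergents through index 3.
Convergents (p_i = a_i*p_{i-1} + p_{i-2}, q_i = a_i*q_{i-1} + q_{i-2} with p_{-2}=0, p_{-1}=1, q_{-2}=1, q_{-1}=0):
  i=0: a_0=27, p_0 = 27*1 + 0 = 27, q_0 = 27*0 + 1 = 1.
  i=1: a_1=1, p_1 = 1*27 + 1 = 28, q_1 = 1*1 + 0 = 1.
  i=2: a_2=12, p_2 = 12*28 + 27 = 363, q_2 = 12*1 + 1 = 13.
  i=3: a_3=1, p_3 = 1*363 + 28 = 391, q_3 = 1*13 + 1 = 14.
Check: 391^2 - 780*14^2 = 152881 - 152880 = 1, so (x, y) = (391, 14) solves the equation, and by the theorem it is the least positive solution.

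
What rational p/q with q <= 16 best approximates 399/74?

Expand x = 399/74 as a continued fraction with the Euclidean algorithm:
  399 = 5*74 + 29, so a_0 = 5.
  74 = 2*29 + 16, so a_1 = 2.
  29 = 1*16 + 13, so a_2 = 1.
  16 = 1*13 + 3, so a_3 = 1.
  13 = 4*3 + 1, so a_4 = 4.
  3 = 3*1 + 0, so a_5 = 3.
so x = [5; 2, 1, 1, 4, 3].
Convergents (p_i = a_i*p_{i-1} + p_{i-2}, q_i = a_i*q_{i-1} + q_{i-2} with p_{-2}=0, p_{-1}=1, q_{-2}=1, q_{-1}=0), until the denominator exceeds 16:
  i=0: a_0=5, p_0 = 5*1 + 0 = 5, q_0 = 5*0 + 1 = 1.
  i=1: a_1=2, p_1 = 2*5 + 1 = 11, q_1 = 2*1 + 0 = 2.
  i=2: a_2=1, p_2 = 1*11 + 5 = 16, q_2 = 1*2 + 1 = 3.
  i=3: a_3=1, p_3 = 1*16 + 11 = 27, q_3 = 1*3 + 2 = 5.
  i=4: a_4=4, p_4 = 4*27 + 16 = 124, q_4 = 4*5 + 3 = 23.
q_4 = 23 > 16, so the last convergent with denominator <= 16 is p_3/q_3 = 27/5.
The closest fraction with denominator <= 16 is either p_3/q_3 or the intermediate fraction (k*p_3 + p_2)/(k*q_3 + q_2) with the largest k >= 1 whose denominator stays <= 16; these approach x as k grows, and every other convergent or intermediate fraction in range is farther away.
Largest k: floor((16 - q_2)/q_3) = floor((16 - 3)/5) = 2.
That gives (2*27 + 16)/(2*5 + 3) = 70/13.
Compare the errors: |x - 27/5| = |399*5 - 27*74|/(74*5) = 3/370, and |x - 70/13| = |399*13 - 70*74|/(74*13) = 7/962.
Cross-multiplying, 7*370 = 2590 < 2886 = 3*962, so 7/962 is smaller: the intermediate fraction 70/13 is closer to x than 27/5.

70/13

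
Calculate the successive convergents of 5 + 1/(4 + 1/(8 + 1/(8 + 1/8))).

5/1, 21/4, 173/33, 1405/268, 11413/2177

Using the convergent recurrence p_i = a_i*p_{i-1} + p_{i-2}, q_i = a_i*q_{i-1} + q_{i-2} with p_{-2}=0, p_{-1}=1, q_{-2}=1, q_{-1}=0:
  i=0: a_0=5, p_0 = 5*1 + 0 = 5, q_0 = 5*0 + 1 = 1.
  i=1: a_1=4, p_1 = 4*5 + 1 = 21, q_1 = 4*1 + 0 = 4.
  i=2: a_2=8, p_2 = 8*21 + 5 = 173, q_2 = 8*4 + 1 = 33.
  i=3: a_3=8, p_3 = 8*173 + 21 = 1405, q_3 = 8*33 + 4 = 268.
  i=4: a_4=8, p_4 = 8*1405 + 173 = 11413, q_4 = 8*268 + 33 = 2177.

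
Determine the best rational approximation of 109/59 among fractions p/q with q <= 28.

24/13

Expand x = 109/59 as a continued fraction with the Euclidean algorithm:
  109 = 1*59 + 50, so a_0 = 1.
  59 = 1*50 + 9, so a_1 = 1.
  50 = 5*9 + 5, so a_2 = 5.
  9 = 1*5 + 4, so a_3 = 1.
  5 = 1*4 + 1, so a_4 = 1.
  4 = 4*1 + 0, so a_5 = 4.
so x = [1; 1, 5, 1, 1, 4].
Convergents (p_i = a_i*p_{i-1} + p_{i-2}, q_i = a_i*q_{i-1} + q_{i-2} with p_{-2}=0, p_{-1}=1, q_{-2}=1, q_{-1}=0), until the denominator exceeds 28:
  i=0: a_0=1, p_0 = 1*1 + 0 = 1, q_0 = 1*0 + 1 = 1.
  i=1: a_1=1, p_1 = 1*1 + 1 = 2, q_1 = 1*1 + 0 = 1.
  i=2: a_2=5, p_2 = 5*2 + 1 = 11, q_2 = 5*1 + 1 = 6.
  i=3: a_3=1, p_3 = 1*11 + 2 = 13, q_3 = 1*6 + 1 = 7.
  i=4: a_4=1, p_4 = 1*13 + 11 = 24, q_4 = 1*7 + 6 = 13.
  i=5: a_5=4, p_5 = 4*24 + 13 = 109, q_5 = 4*13 + 7 = 59.
q_5 = 59 > 28, so the last convergent with denominator <= 28 is p_4/q_4 = 24/13.
The closest fraction with denominator <= 28 is either p_4/q_4 or the intermediate fraction (k*p_4 + p_3)/(k*q_4 + q_3) with the largest k >= 1 whose denominator stays <= 28; these approach x as k grows, and every other convergent or intermediate fraction in range is farther away.
Largest k: floor((28 - q_3)/q_4) = floor((28 - 7)/13) = 1.
That gives (1*24 + 13)/(1*13 + 7) = 37/20.
Compare the errors: |x - 24/13| = |109*13 - 24*59|/(59*13) = 1/767, and |x - 37/20| = |109*20 - 37*59|/(59*20) = 3/1180.
Cross-multiplying, 1*1180 = 1180 < 2301 = 3*767, so 1/767 is smaller: the convergent 24/13 is closer to x than 37/20.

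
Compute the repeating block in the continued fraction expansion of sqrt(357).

Write x_i = (sqrt(357) + m_i)/d_i with (m_0, d_0) = (0, 1). a_0 = floor(sqrt(357)) = 18, since 18^2 = 324 <= 357 < 361 = 19^2.
Iterate m_{i+1} = d_i*a_i - m_i, d_{i+1} = (357 - m_{i+1}^2)/d_i, a_{i+1} = floor((a_0 + m_{i+1})/d_{i+1}):
  m_1 = 1*18 - 0 = 18, d_1 = (357 - 18^2)/1 = 33/1 = 33, a_1 = floor((18 + 18)/33) = 1.
  m_2 = 33*1 - 18 = 15, d_2 = (357 - 15^2)/33 = 132/33 = 4, a_2 = floor((18 + 15)/4) = 8.
  m_3 = 4*8 - 15 = 17, d_3 = (357 - 17^2)/4 = 68/4 = 17, a_3 = floor((18 + 17)/17) = 2.
  m_4 = 17*2 - 17 = 17, d_4 = (357 - 17^2)/17 = 68/17 = 4, a_4 = floor((18 + 17)/4) = 8.
  m_5 = 4*8 - 17 = 15, d_5 = (357 - 15^2)/4 = 132/4 = 33, a_5 = floor((18 + 15)/33) = 1.
  m_6 = 33*1 - 15 = 18, d_6 = (357 - 18^2)/33 = 33/33 = 1, a_6 = floor((18 + 18)/1) = 36.
  m_7 = 1*36 - 18 = 18, d_7 = (357 - 18^2)/1 = 33/1 = 33: (m_7, d_7) = (m_1, d_1) = (18, 33), so from here the quotients repeat a_1, ..., a_6; the period length is 6.
Hence the expansion of sqrt(357) is a_0 = 18 followed by the repeating block 1, 8, 2, 8, 1, 36 (period 6).

[18; (1, 8, 2, 8, 1, 36)]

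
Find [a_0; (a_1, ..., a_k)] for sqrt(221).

[14; (1, 6, 2, 6, 1, 28)]

Write x_i = (sqrt(221) + m_i)/d_i with (m_0, d_0) = (0, 1). a_0 = floor(sqrt(221)) = 14, since 14^2 = 196 <= 221 < 225 = 15^2.
Iterate m_{i+1} = d_i*a_i - m_i, d_{i+1} = (221 - m_{i+1}^2)/d_i, a_{i+1} = floor((a_0 + m_{i+1})/d_{i+1}):
  m_1 = 1*14 - 0 = 14, d_1 = (221 - 14^2)/1 = 25/1 = 25, a_1 = floor((14 + 14)/25) = 1.
  m_2 = 25*1 - 14 = 11, d_2 = (221 - 11^2)/25 = 100/25 = 4, a_2 = floor((14 + 11)/4) = 6.
  m_3 = 4*6 - 11 = 13, d_3 = (221 - 13^2)/4 = 52/4 = 13, a_3 = floor((14 + 13)/13) = 2.
  m_4 = 13*2 - 13 = 13, d_4 = (221 - 13^2)/13 = 52/13 = 4, a_4 = floor((14 + 13)/4) = 6.
  m_5 = 4*6 - 13 = 11, d_5 = (221 - 11^2)/4 = 100/4 = 25, a_5 = floor((14 + 11)/25) = 1.
  m_6 = 25*1 - 11 = 14, d_6 = (221 - 14^2)/25 = 25/25 = 1, a_6 = floor((14 + 14)/1) = 28.
  m_7 = 1*28 - 14 = 14, d_7 = (221 - 14^2)/1 = 25/1 = 25: (m_7, d_7) = (m_1, d_1) = (14, 25), so from here the quotients repeat a_1, ..., a_6; the period length is 6.
Hence the expansion of sqrt(221) is a_0 = 14 followed by the repeating block 1, 6, 2, 6, 1, 28 (period 6).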